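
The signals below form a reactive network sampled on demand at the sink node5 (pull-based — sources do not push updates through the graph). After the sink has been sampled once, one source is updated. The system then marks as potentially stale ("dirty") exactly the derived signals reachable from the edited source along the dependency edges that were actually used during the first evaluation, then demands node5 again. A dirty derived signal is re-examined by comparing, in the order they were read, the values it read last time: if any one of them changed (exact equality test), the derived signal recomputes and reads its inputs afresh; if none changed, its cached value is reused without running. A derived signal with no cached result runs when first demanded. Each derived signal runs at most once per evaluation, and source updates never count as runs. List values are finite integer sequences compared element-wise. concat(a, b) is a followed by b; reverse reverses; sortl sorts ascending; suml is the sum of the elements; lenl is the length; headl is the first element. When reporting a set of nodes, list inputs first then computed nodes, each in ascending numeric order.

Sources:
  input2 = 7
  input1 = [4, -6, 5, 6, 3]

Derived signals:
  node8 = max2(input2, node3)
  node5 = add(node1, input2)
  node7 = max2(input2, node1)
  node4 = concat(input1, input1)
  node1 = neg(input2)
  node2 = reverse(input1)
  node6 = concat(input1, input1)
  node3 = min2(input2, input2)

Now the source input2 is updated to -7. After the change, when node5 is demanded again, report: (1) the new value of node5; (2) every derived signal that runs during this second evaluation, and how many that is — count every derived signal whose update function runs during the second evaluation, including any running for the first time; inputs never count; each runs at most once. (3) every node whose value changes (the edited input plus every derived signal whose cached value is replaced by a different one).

node5 now evaluates to 0.
Run set: node1, node5 (2 run).
Changed values: input2, node1.

Initial pass — values computed on the first demand:
  node1 = neg(7) = -7
  node5 = add(-7, 7) = 0

Second demand — change propagation:
  node1: re-runs because input2 7->-7; new result 7.
  node5: re-runs because node1 -7->7; input2 7->-7; new result 0 (unchanged).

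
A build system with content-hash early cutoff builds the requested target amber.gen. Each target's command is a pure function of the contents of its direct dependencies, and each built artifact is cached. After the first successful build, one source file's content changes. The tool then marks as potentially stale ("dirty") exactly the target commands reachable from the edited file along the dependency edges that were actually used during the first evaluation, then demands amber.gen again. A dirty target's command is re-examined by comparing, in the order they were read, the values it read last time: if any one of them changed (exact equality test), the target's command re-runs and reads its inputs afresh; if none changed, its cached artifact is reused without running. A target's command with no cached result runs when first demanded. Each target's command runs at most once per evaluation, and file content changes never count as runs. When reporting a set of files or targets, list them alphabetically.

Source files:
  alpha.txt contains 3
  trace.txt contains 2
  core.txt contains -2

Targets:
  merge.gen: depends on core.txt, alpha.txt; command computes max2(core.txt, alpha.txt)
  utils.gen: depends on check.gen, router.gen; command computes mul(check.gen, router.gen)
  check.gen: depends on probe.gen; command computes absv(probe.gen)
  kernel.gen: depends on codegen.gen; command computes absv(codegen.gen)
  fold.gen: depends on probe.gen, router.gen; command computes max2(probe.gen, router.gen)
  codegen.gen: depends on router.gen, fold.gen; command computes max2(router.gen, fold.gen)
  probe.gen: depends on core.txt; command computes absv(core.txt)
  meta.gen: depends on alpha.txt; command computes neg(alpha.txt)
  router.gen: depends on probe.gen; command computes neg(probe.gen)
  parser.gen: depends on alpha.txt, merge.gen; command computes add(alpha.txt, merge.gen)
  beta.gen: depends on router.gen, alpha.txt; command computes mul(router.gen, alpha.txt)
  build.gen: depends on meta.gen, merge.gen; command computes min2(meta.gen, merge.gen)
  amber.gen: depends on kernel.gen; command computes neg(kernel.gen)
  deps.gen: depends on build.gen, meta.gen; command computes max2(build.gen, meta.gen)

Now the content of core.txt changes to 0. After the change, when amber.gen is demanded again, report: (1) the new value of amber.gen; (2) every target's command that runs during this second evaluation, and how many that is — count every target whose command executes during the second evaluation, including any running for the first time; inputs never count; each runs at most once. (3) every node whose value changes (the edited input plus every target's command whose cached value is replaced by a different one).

First evaluation (everything demanded from the output):
  probe.gen = absv(-2) = 2
  router.gen = neg(2) = -2
  fold.gen = max2(2, -2) = 2
  codegen.gen = max2(-2, 2) = 2
  kernel.gen = absv(2) = 2
  amber.gen = neg(2) = -2

Propagation after the edit:
  probe.gen: runs — core.txt -2->0; result 0.
  router.gen: runs — probe.gen 2->0; result 0.
  fold.gen: runs — probe.gen 2->0; router.gen -2->0; result 0.
  codegen.gen: runs — router.gen -2->0; fold.gen 2->0; result 0.
  kernel.gen: runs — codegen.gen 2->0; result 0.
  amber.gen: runs — kernel.gen 2->0; result 0.

New value of amber.gen: 0.
Target commands that run: amber.gen, codegen.gen, fold.gen, kernel.gen, probe.gen, router.gen — 6 in total.
Values that change: amber.gen, codegen.gen, core.txt, fold.gen, kernel.gen, probe.gen, router.gen.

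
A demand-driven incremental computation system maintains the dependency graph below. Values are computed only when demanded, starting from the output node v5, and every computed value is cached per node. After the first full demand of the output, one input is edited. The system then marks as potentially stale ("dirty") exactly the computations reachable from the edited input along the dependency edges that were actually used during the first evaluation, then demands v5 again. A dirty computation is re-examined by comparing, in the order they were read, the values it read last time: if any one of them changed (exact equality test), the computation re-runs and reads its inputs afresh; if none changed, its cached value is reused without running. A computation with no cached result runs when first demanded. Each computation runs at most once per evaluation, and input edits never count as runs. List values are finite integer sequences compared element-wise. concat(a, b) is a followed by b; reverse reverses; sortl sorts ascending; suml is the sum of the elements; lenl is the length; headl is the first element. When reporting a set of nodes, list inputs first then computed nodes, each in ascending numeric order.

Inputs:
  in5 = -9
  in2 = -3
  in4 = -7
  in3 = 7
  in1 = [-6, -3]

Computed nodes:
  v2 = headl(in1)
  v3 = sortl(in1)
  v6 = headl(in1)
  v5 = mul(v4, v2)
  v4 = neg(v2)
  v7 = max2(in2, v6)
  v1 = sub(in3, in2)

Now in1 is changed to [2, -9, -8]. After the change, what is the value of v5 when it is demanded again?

First evaluation (everything demanded from the output):
  v2 = headl([-6, -3]) = -6
  v4 = neg(-6) = 6
  v5 = mul(6, -6) = -36

Propagation after the edit:
  v2: runs — in1 [-6, -3]->[2, -9, -8]; result 2.
  v4: runs — v2 -6->2; result -2.
  v5: runs — v4 6->-2; v2 -6->2; result -4.

New value of v5: -4.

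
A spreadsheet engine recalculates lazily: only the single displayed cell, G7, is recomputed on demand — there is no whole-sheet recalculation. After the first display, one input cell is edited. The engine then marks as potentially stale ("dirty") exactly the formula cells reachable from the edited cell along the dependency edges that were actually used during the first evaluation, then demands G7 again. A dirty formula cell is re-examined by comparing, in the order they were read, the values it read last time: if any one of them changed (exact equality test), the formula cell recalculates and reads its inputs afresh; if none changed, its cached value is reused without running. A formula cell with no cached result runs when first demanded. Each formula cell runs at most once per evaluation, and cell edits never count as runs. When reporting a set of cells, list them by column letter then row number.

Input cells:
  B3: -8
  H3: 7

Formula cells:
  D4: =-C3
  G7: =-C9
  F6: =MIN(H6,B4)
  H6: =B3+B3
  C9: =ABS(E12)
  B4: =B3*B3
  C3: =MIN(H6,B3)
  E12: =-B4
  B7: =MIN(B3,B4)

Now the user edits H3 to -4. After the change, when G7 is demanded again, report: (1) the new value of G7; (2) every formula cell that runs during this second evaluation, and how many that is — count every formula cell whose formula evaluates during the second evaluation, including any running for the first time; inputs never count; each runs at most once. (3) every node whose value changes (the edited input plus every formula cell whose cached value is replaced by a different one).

First evaluation (everything demanded from the output):
  B4 = -8 * -8 = 64
  E12 = -(64) = -64
  C9 = ABS(-64) = 64
  G7 = -(64) = -64

Propagation after the edit:
  H3 feeds no computation that the output demands — nothing is marked dirty and nothing runs.

Key observation: H3 is never demanded by the output, so the edit triggers no recomputation at all.

New value of G7: -64.
Formula cells that run: none — 0 in total.
Values that change: H3.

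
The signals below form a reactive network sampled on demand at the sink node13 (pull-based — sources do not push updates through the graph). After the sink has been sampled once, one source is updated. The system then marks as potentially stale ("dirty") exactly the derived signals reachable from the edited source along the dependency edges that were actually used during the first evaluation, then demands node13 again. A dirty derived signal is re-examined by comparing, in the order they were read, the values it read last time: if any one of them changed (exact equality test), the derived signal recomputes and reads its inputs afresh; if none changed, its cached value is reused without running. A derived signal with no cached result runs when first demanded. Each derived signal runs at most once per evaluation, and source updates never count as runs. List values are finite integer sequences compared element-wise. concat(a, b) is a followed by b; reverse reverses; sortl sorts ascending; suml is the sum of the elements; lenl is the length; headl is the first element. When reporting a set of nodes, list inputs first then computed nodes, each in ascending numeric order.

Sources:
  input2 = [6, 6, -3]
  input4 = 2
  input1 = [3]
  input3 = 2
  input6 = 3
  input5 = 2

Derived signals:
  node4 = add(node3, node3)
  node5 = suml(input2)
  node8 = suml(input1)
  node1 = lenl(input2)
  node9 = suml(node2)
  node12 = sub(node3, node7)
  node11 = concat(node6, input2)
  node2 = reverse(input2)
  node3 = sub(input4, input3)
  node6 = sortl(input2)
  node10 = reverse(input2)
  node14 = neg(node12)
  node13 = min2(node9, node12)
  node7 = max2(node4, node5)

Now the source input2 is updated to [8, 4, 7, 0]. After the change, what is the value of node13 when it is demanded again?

node13 now evaluates to -19.

Initial pass — values computed on the first demand:
  node2 = reverse([6, 6, -3]) = [-3, 6, 6]
  node3 = sub(2, 2) = 0
  node4 = add(0, 0) = 0
  node5 = suml([6, 6, -3]) = 9
  node7 = max2(0, 9) = 9
  node9 = suml([-3, 6, 6]) = 9
  node12 = sub(0, 9) = -9
  node13 = min2(9, -9) = -9

Second demand — change propagation:
  node2: re-runs because input2 [6, 6, -3]->[8, 4, 7, 0]; new result [0, 7, 4, 8].
  node5: re-runs because input2 [6, 6, -3]->[8, 4, 7, 0]; new result 19.
  node7: re-runs because node5 9->19; new result 19.
  node9: re-runs because node2 [-3, 6, 6]->[0, 7, 4, 8]; new result 19.
  node12: re-runs because node7 9->19; new result -19.
  node13: re-runs because node9 9->19; node12 -9->-19; new result -19.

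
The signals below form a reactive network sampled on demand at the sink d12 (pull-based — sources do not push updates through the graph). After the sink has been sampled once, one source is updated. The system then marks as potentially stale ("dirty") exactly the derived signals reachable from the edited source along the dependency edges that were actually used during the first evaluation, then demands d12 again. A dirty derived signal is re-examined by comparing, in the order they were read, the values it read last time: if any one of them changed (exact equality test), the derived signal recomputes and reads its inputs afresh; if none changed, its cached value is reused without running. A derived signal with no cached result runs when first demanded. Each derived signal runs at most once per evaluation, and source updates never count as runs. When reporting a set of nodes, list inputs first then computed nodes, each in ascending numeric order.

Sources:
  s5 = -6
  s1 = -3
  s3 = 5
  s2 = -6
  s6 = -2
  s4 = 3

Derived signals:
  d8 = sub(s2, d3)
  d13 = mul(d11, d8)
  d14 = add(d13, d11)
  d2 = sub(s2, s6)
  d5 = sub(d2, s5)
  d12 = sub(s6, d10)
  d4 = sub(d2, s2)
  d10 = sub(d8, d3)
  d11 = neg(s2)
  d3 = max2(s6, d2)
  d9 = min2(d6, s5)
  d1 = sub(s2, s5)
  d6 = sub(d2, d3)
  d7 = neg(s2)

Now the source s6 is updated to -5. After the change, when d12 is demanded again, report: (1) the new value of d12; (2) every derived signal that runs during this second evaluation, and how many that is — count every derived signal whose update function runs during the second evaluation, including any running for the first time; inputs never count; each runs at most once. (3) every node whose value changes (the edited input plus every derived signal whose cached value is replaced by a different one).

Initial pass — values computed on the first demand:
  d2 = sub(-6, -2) = -4
  d3 = max2(-2, -4) = -2
  d8 = sub(-6, -2) = -4
  d10 = sub(-4, -2) = -2
  d12 = sub(-2, -2) = 0

Second demand — change propagation:
  d2: re-runs because s6 -2->-5; new result -1.
  d3: re-runs because s6 -2->-5; d2 -4->-1; new result -1.
  d8: re-runs because d3 -2->-1; new result -5.
  d10: re-runs because d8 -4->-5; d3 -2->-1; new result -4.
  d12: re-runs because s6 -2->-5; d10 -2->-4; new result -1.

d12 now evaluates to -1.
Run set: d2, d3, d8, d10, d12 (5 run).
Changed values: s6, d2, d3, d8, d10, d12.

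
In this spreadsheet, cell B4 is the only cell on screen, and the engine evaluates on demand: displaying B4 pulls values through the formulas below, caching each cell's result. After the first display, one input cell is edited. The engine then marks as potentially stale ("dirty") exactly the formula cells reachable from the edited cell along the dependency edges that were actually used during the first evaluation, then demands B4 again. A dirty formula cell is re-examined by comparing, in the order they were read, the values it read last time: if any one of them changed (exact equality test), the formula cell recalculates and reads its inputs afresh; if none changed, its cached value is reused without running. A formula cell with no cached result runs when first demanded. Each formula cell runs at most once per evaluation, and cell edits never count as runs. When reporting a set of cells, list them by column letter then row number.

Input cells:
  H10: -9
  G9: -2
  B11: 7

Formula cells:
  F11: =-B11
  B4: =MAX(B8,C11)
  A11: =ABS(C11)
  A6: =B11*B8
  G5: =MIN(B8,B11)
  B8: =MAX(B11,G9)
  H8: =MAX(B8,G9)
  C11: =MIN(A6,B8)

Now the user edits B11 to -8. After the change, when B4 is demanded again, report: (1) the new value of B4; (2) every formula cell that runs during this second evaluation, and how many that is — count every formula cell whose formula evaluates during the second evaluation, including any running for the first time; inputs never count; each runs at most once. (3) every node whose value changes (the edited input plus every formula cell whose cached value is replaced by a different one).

B4 now evaluates to -2.
Run set: A6, B4, B8, C11 (4 run).
Changed values: A6, B4, B8, B11, C11.

Initial pass — values computed on the first demand:
  B8 = MAX(7, -2) = 7
  A6 = 7 * 7 = 49
  C11 = MIN(49, 7) = 7
  B4 = MAX(7, 7) = 7

Second demand — change propagation:
  B8: re-runs because B11 7->-8; new result -2.
  A6: re-runs because B11 7->-8; B8 7->-2; new result 16.
  C11: re-runs because A6 49->16; B8 7->-2; new result -2.
  B4: re-runs because B8 7->-2; C11 7->-2; new result -2.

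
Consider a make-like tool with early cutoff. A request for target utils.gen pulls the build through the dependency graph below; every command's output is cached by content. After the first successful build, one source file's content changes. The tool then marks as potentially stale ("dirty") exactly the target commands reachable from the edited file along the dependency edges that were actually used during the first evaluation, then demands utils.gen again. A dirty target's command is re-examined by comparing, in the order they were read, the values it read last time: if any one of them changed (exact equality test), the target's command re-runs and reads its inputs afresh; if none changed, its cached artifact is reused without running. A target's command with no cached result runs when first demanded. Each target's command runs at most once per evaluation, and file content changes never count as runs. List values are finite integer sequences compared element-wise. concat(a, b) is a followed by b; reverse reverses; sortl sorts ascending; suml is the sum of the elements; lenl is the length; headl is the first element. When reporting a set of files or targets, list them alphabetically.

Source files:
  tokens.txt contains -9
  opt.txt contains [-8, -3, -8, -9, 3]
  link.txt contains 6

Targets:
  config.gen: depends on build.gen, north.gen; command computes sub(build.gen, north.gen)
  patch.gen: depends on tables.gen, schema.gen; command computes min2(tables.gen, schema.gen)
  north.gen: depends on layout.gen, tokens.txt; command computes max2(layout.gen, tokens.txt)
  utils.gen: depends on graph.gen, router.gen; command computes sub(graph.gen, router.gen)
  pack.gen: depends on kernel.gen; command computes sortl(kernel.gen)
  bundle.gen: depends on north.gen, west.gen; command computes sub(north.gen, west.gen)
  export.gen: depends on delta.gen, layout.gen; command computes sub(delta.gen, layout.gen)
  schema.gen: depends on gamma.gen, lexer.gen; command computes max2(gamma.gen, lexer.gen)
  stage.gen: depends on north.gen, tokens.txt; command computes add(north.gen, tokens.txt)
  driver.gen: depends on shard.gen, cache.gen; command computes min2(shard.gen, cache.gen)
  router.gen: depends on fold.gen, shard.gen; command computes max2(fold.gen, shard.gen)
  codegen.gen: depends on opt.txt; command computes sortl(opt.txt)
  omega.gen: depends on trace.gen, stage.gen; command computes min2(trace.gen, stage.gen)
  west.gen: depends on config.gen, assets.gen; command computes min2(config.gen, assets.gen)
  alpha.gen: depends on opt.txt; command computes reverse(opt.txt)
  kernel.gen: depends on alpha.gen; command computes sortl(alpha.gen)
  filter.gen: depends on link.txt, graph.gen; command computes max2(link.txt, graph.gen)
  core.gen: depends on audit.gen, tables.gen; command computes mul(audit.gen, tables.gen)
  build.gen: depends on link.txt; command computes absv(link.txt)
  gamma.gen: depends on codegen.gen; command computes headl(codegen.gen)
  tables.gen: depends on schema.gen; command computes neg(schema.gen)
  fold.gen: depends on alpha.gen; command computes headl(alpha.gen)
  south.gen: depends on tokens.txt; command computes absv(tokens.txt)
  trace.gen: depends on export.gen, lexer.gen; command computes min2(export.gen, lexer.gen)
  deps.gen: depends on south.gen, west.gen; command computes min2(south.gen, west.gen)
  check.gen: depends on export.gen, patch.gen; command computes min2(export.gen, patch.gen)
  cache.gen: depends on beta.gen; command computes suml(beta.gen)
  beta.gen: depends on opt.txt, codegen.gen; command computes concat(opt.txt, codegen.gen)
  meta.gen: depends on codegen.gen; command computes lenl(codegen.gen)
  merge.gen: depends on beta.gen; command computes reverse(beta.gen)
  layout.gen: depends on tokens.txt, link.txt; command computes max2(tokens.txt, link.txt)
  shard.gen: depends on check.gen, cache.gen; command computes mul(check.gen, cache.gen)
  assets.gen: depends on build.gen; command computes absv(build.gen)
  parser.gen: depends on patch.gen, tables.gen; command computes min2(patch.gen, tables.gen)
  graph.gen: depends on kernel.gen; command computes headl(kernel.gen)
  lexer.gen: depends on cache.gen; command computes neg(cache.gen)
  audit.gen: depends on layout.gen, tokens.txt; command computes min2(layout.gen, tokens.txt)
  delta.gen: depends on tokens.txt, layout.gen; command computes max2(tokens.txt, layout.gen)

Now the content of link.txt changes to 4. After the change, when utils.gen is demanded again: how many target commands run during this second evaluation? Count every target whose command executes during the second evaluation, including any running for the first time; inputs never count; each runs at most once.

3 target commands run: delta.gen, export.gen, layout.gen.
Note the absorption at export.gen: it re-runs yet its value is the same, leaving the output's value untouched.

First demand of the output computes:
  alpha.gen = reverse([-8, -3, -8, -9, 3]) = [3, -9, -8, -3, -8]
  codegen.gen = sortl([-8, -3, -8, -9, 3]) = [-9, -8, -8, -3, 3]
  beta.gen = concat([-8, -3, -8, -9, 3], [-9, -8, -8, -3, 3]) = [-8, -3, -8, -9, 3, -9, -8, -8, -3, 3]
  cache.gen = suml([-8, -3, -8, -9, 3, -9, -8, -8, -3, 3]) = -50
  fold.gen = headl([3, -9, -8, -3, -8]) = 3
  gamma.gen = headl([-9, -8, -8, -3, 3]) = -9
  kernel.gen = sortl([3, -9, -8, -3, -8]) = [-9, -8, -8, -3, 3]
  graph.gen = headl([-9, -8, -8, -3, 3]) = -9
  layout.gen = max2(-9, 6) = 6
  delta.gen = max2(-9, 6) = 6
  export.gen = sub(6, 6) = 0
  lexer.gen = neg(-50) = 50
  schema.gen = max2(-9, 50) = 50
  tables.gen = neg(50) = -50
  patch.gen = min2(-50, 50) = -50
  check.gen = min2(0, -50) = -50
  shard.gen = mul(-50, -50) = 2500
  router.gen = max2(3, 2500) = 2500
  utils.gen = sub(-9, 2500) = -2509

After the edit, cleaning proceeds:
  layout.gen: a read changed (link.txt 6->4) — executes, giving 4.
  delta.gen: a read changed (layout.gen 6->4) — executes, giving 4.
  export.gen: a read changed (delta.gen 6->4; layout.gen 6->4) — executes, giving 0 — identical to its old value.
  check.gen: dirty, but its reads are unchanged (export.gen unchanged, patch.gen unchanged); cached -50 stands.
  shard.gen: dirty, but its reads are unchanged (check.gen unchanged, cache.gen unchanged); cached 2500 stands.
  router.gen: dirty, but its reads are unchanged (fold.gen unchanged, shard.gen unchanged); cached 2500 stands.
  utils.gen: dirty, but its reads are unchanged (graph.gen unchanged, router.gen unchanged); cached -2509 stands.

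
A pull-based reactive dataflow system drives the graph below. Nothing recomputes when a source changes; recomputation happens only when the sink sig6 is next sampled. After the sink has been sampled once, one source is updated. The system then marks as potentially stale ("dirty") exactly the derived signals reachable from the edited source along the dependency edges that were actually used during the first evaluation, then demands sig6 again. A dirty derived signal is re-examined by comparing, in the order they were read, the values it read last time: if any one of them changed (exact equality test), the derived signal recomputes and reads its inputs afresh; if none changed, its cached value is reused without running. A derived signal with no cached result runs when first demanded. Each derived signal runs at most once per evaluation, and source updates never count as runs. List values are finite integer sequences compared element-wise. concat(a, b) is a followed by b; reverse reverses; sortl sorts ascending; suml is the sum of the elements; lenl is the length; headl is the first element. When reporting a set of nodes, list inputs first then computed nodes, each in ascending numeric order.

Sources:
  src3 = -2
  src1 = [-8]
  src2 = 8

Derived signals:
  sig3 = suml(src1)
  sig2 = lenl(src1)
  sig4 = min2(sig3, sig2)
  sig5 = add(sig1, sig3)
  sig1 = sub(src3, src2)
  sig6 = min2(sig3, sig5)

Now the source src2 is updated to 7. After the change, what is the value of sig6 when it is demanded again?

New value of sig6: -17.

First evaluation (everything demanded from the output):
  sig1 = sub(-2, 8) = -10
  sig3 = suml([-8]) = -8
  sig5 = add(-10, -8) = -18
  sig6 = min2(-8, -18) = -18

Propagation after the edit:
  sig1: runs — src2 8->7; result -9.
  sig5: runs — sig1 -10->-9; result -17.
  sig6: runs — sig5 -18->-17; result -17.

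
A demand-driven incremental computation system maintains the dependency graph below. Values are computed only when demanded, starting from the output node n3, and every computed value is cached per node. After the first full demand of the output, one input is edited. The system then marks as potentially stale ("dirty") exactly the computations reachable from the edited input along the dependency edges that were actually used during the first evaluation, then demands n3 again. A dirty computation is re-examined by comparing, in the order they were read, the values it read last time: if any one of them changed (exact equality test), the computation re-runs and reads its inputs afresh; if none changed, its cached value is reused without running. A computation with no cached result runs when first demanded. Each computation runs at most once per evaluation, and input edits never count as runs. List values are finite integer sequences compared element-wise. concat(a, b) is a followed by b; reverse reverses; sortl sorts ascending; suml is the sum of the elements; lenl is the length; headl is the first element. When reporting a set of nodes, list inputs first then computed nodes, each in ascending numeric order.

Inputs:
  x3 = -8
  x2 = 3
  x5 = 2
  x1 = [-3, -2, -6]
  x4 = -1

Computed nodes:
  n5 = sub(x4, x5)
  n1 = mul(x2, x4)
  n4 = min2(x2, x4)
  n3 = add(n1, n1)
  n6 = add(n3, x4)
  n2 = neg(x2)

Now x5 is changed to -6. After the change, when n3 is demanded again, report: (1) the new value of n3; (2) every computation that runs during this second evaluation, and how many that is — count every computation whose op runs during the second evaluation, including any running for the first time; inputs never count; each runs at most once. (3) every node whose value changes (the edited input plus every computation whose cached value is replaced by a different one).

New value of n3: -6.
Computations that run: none — 0 in total.
Values that change: x5.
Key observation: x5 is never demanded by the output, so the edit triggers no recomputation at all.

First evaluation (everything demanded from the output):
  n1 = mul(3, -1) = -3
  n3 = add(-3, -3) = -6

Propagation after the edit:
  x5 feeds no computation that the output demands — nothing is marked dirty and nothing runs.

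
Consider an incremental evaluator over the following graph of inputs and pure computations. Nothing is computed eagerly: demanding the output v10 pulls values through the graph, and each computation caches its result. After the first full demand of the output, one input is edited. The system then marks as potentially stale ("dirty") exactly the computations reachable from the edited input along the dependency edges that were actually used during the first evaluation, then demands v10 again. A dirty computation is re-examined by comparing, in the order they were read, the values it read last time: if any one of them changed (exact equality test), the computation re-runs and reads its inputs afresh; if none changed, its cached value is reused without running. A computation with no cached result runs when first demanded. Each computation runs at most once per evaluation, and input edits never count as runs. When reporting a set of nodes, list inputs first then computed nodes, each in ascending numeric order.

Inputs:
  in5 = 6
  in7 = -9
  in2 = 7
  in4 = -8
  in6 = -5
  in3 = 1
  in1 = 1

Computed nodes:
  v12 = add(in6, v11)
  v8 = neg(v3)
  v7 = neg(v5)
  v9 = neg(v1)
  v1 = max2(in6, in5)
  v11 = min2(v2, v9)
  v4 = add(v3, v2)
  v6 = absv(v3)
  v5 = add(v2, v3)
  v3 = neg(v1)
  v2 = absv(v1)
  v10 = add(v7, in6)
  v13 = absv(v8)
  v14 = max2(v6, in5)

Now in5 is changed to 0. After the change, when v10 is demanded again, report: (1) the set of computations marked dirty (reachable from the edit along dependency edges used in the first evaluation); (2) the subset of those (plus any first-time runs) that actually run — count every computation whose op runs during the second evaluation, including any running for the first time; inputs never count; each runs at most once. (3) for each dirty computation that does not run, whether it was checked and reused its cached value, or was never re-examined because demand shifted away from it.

Dirty set: v1, v2, v3, v5, v7, v10.
Run set: v1, v2, v3, v5 (4 run).
Re-examined without running (cache reused): v7, v10.
The important point: v5 recomputes to an identical value, and the output ends up unchanged.

Initial pass — values computed on the first demand:
  v1 = max2(-5, 6) = 6
  v2 = absv(6) = 6
  v3 = neg(6) = -6
  v5 = add(6, -6) = 0
  v7 = neg(0) = 0
  v10 = add(0, -5) = -5

Second demand — change propagation:
  v1: re-runs because in5 6->0; new result 0.
  v2: re-runs because v1 6->0; new result 0.
  v3: re-runs because v1 6->0; new result 0.
  v5: re-runs because v2 6->0; v3 -6->0; new result 0 (unchanged).
  v7: re-examined; everything it read last time is the same (v5 unchanged) — cache 0 kept, no run.
  v10: re-examined; everything it read last time is the same (v7 unchanged, in6 unchanged) — cache -5 kept, no run.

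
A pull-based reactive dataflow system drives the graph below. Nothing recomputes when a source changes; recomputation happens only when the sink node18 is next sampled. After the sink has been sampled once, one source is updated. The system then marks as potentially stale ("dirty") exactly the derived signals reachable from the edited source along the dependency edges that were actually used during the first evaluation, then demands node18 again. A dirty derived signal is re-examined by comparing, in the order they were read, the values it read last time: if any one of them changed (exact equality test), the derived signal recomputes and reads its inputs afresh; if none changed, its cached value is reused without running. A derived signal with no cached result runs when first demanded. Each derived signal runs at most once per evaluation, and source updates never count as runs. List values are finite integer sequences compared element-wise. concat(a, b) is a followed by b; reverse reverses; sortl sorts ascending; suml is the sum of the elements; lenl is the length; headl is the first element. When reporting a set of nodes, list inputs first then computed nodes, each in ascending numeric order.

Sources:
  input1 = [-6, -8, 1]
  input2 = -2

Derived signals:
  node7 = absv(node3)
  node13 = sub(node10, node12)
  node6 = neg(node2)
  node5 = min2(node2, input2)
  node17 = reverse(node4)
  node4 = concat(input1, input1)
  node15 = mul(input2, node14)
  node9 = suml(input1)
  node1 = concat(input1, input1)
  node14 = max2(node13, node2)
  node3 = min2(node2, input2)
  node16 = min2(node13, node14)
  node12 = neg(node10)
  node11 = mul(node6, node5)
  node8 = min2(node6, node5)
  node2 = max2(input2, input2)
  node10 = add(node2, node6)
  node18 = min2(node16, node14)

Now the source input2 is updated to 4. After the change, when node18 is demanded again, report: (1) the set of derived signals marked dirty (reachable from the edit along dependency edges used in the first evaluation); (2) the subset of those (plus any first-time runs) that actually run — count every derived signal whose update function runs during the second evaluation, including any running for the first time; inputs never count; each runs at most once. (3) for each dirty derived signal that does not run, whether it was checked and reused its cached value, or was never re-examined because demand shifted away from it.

First evaluation (everything demanded from the output):
  node2 = max2(-2, -2) = -2
  node6 = neg(-2) = 2
  node10 = add(-2, 2) = 0
  node12 = neg(0) = 0
  node13 = sub(0, 0) = 0
  node14 = max2(0, -2) = 0
  node16 = min2(0, 0) = 0
  node18 = min2(0, 0) = 0

Propagation after the edit:
  node2: runs — input2 -2->4; input2 -2->4; result 4.
  node6: runs — node2 -2->4; result -4.
  node10: runs — node2 -2->4; node6 2->-4; result 0 (same value as before).
  node12: checked — values it read are unchanged (node10 unchanged); reused cached 0 without running.
  node13: checked — values it read are unchanged (node10 unchanged, node12 unchanged); reused cached 0 without running.
  node14: runs — node2 -2->4; result 4.
  node16: runs — node14 0->4; result 0 (same value as before).
  node18: runs — node14 0->4; result 0 (same value as before).

Key observation: the cutoff stops propagation at node12 — its inputs' values are unchanged, so it reuses its cache.

Marked dirty: node2, node6, node10, node12, node13, node14, node16, node18.
Derived signals that run: node2, node6, node10, node14, node16, node18 — 6 in total.
Checked but reused from cache: node12, node13.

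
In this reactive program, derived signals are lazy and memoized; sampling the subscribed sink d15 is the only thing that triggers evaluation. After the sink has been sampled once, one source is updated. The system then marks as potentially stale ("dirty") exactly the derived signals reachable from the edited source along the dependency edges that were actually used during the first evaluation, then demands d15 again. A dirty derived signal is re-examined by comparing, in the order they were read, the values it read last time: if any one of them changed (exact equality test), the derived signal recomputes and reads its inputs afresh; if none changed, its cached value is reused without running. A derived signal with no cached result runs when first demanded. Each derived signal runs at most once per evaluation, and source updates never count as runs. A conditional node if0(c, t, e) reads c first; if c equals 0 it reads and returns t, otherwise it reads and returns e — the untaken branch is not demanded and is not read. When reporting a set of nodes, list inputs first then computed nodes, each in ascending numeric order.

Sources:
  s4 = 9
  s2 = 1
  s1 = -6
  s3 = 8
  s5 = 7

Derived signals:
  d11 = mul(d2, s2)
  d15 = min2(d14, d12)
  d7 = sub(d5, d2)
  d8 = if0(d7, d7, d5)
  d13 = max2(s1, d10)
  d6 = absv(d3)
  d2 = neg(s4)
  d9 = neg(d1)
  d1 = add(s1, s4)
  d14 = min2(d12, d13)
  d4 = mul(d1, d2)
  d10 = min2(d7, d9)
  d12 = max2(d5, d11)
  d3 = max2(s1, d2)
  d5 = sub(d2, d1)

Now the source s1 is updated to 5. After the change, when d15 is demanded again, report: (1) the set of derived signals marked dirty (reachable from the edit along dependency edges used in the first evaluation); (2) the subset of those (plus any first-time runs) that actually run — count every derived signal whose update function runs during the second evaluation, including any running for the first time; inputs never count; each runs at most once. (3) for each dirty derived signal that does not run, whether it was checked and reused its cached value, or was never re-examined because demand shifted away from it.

The edit dirties: d1, d5, d7, d9, d10, d12, d13, d14, d15.
8 derived signals run: d1, d5, d7, d9, d10, d12, d13, d14.
Cache hits after checking: d15.
Note where the cutoff bites: d15 is checked, finds nothing changed, and keeps its cache.

First demand of the output computes:
  d1 = add(-6, 9) = 3
  d2 = neg(9) = -9
  d5 = sub(-9, 3) = -12
  d7 = sub(-12, -9) = -3
  d9 = neg(3) = -3
  d10 = min2(-3, -3) = -3
  d11 = mul(-9, 1) = -9
  d12 = max2(-12, -9) = -9
  d13 = max2(-6, -3) = -3
  d14 = min2(-9, -3) = -9
  d15 = min2(-9, -9) = -9

After the edit, cleaning proceeds:
  d1: a read changed (s1 -6->5) — executes, giving 14.
  d5: a read changed (d1 3->14) — executes, giving -23.
  d7: a read changed (d5 -12->-23) — executes, giving -14.
  d9: a read changed (d1 3->14) — executes, giving -14.
  d10: a read changed (d7 -3->-14; d9 -3->-14) — executes, giving -14.
  d12: a read changed (d5 -12->-23) — executes, giving -9 — identical to its old value.
  d13: a read changed (s1 -6->5; d10 -3->-14) — executes, giving 5.
  d14: a read changed (d13 -3->5) — executes, giving -9 — identical to its old value.
  d15: dirty, but its reads are unchanged (d14 unchanged, d12 unchanged); cached -9 stands.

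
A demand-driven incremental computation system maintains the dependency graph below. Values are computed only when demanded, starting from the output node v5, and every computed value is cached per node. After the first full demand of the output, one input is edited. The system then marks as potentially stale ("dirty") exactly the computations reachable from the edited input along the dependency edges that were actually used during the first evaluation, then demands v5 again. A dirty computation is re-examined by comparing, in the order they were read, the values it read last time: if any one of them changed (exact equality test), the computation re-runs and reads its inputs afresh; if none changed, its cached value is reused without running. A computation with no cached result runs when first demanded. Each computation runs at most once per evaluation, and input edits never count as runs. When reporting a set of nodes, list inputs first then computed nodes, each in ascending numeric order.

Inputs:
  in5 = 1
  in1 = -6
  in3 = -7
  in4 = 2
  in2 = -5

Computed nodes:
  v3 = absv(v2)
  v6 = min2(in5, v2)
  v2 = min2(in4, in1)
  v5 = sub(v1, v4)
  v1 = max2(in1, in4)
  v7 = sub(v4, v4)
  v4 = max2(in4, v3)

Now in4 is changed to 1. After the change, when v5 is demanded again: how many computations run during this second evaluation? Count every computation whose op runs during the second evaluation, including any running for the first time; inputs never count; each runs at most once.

Computations that run: v1, v2, v4, v5 — 4 in total.
Key observation: the cutoff stops propagation at v3 — its inputs' values are unchanged, so it reuses its cache.

First evaluation (everything demanded from the output):
  v1 = max2(-6, 2) = 2
  v2 = min2(2, -6) = -6
  v3 = absv(-6) = 6
  v4 = max2(2, 6) = 6
  v5 = sub(2, 6) = -4

Propagation after the edit:
  v1: runs — in4 2->1; result 1.
  v2: runs — in4 2->1; result -6 (same value as before).
  v3: checked — values it read are unchanged (v2 unchanged); reused cached 6 without running.
  v4: runs — in4 2->1; result 6 (same value as before).
  v5: runs — v1 2->1; result -5.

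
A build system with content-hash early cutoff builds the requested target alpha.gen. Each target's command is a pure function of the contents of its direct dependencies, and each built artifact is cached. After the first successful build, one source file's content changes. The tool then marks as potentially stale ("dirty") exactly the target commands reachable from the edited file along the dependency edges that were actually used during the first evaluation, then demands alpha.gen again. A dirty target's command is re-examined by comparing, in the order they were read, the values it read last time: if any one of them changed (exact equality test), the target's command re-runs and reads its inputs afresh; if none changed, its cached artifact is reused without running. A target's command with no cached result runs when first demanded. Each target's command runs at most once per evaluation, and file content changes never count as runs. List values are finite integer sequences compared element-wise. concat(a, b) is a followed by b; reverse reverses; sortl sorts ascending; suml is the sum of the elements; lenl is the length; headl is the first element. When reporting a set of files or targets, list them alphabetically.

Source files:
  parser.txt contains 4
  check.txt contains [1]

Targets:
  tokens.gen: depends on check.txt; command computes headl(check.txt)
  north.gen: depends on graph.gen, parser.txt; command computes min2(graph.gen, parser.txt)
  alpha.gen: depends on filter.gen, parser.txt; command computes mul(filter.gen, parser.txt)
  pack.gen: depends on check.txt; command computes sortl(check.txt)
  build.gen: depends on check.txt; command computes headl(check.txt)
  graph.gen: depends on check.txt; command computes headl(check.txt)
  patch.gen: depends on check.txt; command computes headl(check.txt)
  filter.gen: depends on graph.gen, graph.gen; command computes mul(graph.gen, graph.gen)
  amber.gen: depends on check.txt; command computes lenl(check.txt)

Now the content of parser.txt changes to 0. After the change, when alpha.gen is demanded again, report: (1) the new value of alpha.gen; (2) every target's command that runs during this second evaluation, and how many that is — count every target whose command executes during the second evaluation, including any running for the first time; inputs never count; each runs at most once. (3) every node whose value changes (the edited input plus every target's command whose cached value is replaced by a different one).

New value of alpha.gen: 0.
Target commands that run: alpha.gen — 1 in total.
Values that change: alpha.gen, parser.txt.

First evaluation (everything demanded from the output):
  graph.gen = headl([1]) = 1
  filter.gen = mul(1, 1) = 1
  alpha.gen = mul(1, 4) = 4

Propagation after the edit:
  alpha.gen: runs — parser.txt 4->0; result 0.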